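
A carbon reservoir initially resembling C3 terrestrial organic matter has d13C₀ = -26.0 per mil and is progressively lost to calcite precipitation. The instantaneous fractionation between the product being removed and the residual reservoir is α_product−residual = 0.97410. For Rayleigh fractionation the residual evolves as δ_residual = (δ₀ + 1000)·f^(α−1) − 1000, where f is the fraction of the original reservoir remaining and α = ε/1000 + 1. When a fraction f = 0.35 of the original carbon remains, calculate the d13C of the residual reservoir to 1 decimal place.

Rayleigh residual: δ_res = (δ₀ + 1000)·f^(α−1) − 1000
α − 1 = -0.02590
f^(α−1) = 0.35^(-0.02590) = 1.027563
δ_res = (-26.0 + 1000) × 1.027563 − 1000 = 1000.847 − 1000 = 0.85 per mil

0.8 per mil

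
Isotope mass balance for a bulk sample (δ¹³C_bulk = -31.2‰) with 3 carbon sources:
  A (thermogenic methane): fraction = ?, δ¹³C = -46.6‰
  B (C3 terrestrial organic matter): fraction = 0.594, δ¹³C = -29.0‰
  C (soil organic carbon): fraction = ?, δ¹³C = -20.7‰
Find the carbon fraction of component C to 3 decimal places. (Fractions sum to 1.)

Let f_C and f_A be the unknown fractions; fractions sum to 1 so f_C + f_A = 0.406.
Mass balance: Σ fᵢ·δᵢ = δ_bulk ⇒ f_C·(-20.7) + f_A·(-46.6) = -31.2 − (-17.226) = -13.974
Substitute f_A = 0.406 − f_C:
f_C·(-20.7 − -46.6) = -13.974 − 0.406×(-46.6) = 4.946
f_C = 4.946 / 25.9 = 0.1909

0.191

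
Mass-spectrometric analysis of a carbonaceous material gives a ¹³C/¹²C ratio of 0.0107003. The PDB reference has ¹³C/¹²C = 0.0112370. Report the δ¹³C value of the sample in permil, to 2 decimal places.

-47.76 permil

δ¹³C = (R_sample / R_standard − 1) × 1000
R_sample / R_standard = 0.0107003 / 0.0112370 = 0.952238
δ¹³C = (0.952238 − 1) × 1000 = -47.762 permil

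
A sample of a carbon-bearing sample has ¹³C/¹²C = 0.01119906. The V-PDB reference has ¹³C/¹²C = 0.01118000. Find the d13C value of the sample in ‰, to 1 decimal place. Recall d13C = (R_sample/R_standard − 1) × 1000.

d13C = (R_sample / R_standard − 1) × 1000
R_sample / R_standard = 0.01119906 / 0.01118000 = 1.001705
d13C = (1.001705 − 1) × 1000 = 1.70‰

1.7‰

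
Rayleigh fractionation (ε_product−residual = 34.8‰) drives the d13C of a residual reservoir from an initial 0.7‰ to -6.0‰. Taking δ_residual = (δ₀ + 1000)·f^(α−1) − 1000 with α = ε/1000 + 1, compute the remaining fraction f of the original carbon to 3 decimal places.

α − 1 = ε/1000 = 0.0348
(δ_res + 1000)/(δ₀ + 1000) = (-6.0 + 1000)/(0.7 + 1000) = 994.0/1000.7 = 0.993305
f = 0.993305^(1/0.0348) = exp(ln(0.993305)/0.0348) = exp(-0.00672/0.0348)
f = exp(-0.1930) = 0.8244

0.824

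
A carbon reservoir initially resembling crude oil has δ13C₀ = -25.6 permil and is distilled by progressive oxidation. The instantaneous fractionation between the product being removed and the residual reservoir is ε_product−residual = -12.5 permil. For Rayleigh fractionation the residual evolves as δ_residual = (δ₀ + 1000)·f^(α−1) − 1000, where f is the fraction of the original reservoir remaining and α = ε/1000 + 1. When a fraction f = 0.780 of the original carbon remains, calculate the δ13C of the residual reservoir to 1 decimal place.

-22.6 permil

Rayleigh residual: δ_res = (δ₀ + 1000)·f^(α−1) − 1000
α = ε/1000 + 1 = 0.98750, so α − 1 = -0.01250
f^(α−1) = 0.780^(-0.01250) = 1.003111
δ_res = (-25.6 + 1000) × 1.003111 − 1000 = 977.431 − 1000 = -22.57 permil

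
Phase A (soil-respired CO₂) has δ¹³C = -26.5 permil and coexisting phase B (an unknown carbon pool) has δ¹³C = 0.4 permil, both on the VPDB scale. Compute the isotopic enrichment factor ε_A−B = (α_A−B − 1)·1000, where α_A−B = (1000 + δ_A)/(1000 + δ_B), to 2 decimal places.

α_A−B = (1000 + -26.5) / (1000 + 0.4) = 973.5 / 1000.4 = 0.973111
ε_A−B = (0.973111 − 1) × 1000 = -26.889 permil
(The approximation ε ≈ δ_A − δ_B would give -26.9 permil.)

-26.89 permil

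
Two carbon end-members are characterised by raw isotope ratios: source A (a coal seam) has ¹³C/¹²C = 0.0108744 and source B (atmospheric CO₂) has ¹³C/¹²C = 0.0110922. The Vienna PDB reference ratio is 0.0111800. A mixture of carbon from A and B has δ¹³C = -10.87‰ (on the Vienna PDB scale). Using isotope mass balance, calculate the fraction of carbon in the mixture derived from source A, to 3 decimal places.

δ_A = (0.0108744/0.0111800 − 1)×1000 = (0.972665 − 1)×1000 = -27.335‰
δ_B = (0.0110922/0.0111800 − 1)×1000 = (0.992147 − 1)×1000 = -7.853‰
f_A = (δ_mix − δ_B)/(δ_A − δ_B) = (-10.87 − (-7.853))/(-27.335 − (-7.853))
f_A = -3.017 / -19.481 = 0.1549

0.155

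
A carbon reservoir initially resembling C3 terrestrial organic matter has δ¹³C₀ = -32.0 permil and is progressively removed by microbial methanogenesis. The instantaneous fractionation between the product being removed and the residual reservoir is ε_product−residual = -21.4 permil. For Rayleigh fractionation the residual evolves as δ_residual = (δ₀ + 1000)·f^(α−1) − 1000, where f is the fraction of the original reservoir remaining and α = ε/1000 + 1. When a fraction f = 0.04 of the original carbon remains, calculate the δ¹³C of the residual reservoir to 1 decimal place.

37.0 permil

Rayleigh residual: δ_res = (δ₀ + 1000)·f^(α−1) − 1000
α = ε/1000 + 1 = 0.97860, so α − 1 = -0.02140
f^(α−1) = 0.04^(-0.02140) = 1.071312
δ_res = (-32.0 + 1000) × 1.071312 − 1000 = 1037.030 − 1000 = 37.03 permil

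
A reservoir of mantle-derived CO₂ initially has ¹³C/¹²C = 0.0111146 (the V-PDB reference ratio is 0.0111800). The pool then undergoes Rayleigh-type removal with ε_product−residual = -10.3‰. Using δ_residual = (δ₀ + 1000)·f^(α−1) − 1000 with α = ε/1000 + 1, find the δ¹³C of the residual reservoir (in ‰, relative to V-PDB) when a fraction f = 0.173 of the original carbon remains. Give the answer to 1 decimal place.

δ₀ = (0.0111146/0.0111800 − 1)×1000 = (0.994150 − 1)×1000 = -5.850‰
α − 1 = ε/1000 = -0.0103
f^(α−1) = 0.173^(-0.0103) = 1.018235
δ_res = (-5.850 + 1000) × 1.018235 − 1000 = 1012.279 − 1000 = 12.28‰

12.3‰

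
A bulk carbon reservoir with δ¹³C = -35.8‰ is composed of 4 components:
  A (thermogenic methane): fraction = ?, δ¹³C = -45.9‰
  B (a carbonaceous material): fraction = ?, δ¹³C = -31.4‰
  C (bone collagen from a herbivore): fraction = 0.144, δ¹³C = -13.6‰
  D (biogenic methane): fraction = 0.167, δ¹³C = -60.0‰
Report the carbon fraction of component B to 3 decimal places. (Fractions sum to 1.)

0.538

Let f_B and f_A be the unknown fractions; fractions sum to 1 so f_B + f_A = 0.689.
Mass balance: Σ fᵢ·δᵢ = δ_bulk ⇒ f_B·(-31.4) + f_A·(-45.9) = -35.8 − (-11.978) = -23.822
Substitute f_A = 0.689 − f_B:
f_B·(-31.4 − -45.9) = -23.822 − 0.689×(-45.9) = 7.803
f_B = 7.803 / 14.5 = 0.5382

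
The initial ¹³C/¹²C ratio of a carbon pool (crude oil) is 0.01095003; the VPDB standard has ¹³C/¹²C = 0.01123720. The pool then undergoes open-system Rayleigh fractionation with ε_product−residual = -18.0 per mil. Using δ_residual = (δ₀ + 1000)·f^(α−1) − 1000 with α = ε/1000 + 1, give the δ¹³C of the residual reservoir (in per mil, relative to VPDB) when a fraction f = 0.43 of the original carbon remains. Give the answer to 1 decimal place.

-10.6 per mil

δ₀ = (0.01095003/0.01123720 − 1)×1000 = (0.974445 − 1)×1000 = -25.555 per mil
α − 1 = ε/1000 = -0.0180
f^(α−1) = 0.43^(-0.0180) = 1.015307
δ_res = (-25.555 + 1000) × 1.015307 − 1000 = 989.361 − 1000 = -10.64 per mil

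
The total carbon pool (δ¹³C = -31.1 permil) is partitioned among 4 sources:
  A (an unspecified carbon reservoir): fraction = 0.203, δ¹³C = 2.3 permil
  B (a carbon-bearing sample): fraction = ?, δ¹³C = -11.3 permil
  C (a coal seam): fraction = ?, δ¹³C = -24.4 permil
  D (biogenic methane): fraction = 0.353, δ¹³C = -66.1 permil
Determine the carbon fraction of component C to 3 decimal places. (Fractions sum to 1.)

0.246

Let f_C and f_B be the unknown fractions; fractions sum to 1 so f_C + f_B = 0.444.
Mass balance: Σ fᵢ·δᵢ = δ_bulk ⇒ f_C·(-24.4) + f_B·(-11.3) = -31.1 − (-22.866) = -8.234
Substitute f_B = 0.444 − f_C:
f_C·(-24.4 − -11.3) = -8.234 − 0.444×(-11.3) = -3.216
f_C = -3.216 / -13.1 = 0.2455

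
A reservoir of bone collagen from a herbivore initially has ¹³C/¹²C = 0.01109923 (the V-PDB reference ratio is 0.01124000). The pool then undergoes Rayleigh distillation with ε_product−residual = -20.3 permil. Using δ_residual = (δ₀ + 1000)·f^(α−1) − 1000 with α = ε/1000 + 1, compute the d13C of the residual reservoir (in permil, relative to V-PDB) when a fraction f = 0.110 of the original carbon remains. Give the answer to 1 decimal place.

32.7 permil

δ₀ = (0.01109923/0.01124000 − 1)×1000 = (0.987476 − 1)×1000 = -12.524 permil
α − 1 = ε/1000 = -0.0203
f^(α−1) = 0.110^(-0.0203) = 1.045827
δ_res = (-12.524 + 1000) × 1.045827 − 1000 = 1032.729 − 1000 = 32.73 permil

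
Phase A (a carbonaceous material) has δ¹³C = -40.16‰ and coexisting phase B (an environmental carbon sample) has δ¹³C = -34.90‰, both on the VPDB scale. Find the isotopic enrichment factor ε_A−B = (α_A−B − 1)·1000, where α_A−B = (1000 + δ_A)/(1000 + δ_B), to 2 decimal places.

α_A−B = (1000 + -40.16) / (1000 + -34.90) = 959.84 / 965.10 = 0.994550
ε_A−B = (0.994550 − 1) × 1000 = -5.450‰
(The approximation ε ≈ δ_A − δ_B would give -5.26‰.)

-5.45‰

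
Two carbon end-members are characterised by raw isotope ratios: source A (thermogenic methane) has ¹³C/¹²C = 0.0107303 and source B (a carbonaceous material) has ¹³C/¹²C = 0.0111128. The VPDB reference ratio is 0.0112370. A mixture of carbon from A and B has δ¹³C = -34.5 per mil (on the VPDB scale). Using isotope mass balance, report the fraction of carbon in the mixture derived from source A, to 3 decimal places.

0.689

δ_A = (0.0107303/0.0112370 − 1)×1000 = (0.954908 − 1)×1000 = -45.092 per mil
δ_B = (0.0111128/0.0112370 − 1)×1000 = (0.988947 − 1)×1000 = -11.053 per mil
f_A = (δ_mix − δ_B)/(δ_A − δ_B) = (-34.5 − (-11.053))/(-45.092 − (-11.053))
f_A = -23.447 / -34.039 = 0.6888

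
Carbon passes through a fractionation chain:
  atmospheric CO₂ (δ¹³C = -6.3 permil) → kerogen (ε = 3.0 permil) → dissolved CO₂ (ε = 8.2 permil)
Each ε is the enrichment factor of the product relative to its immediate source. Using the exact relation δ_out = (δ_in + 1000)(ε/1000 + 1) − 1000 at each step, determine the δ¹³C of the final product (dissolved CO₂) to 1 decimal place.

step 1: δ = (-6.30 + 1000)·(3.0/1000 + 1) − 1000 = -3.32 permil
step 2: δ = (-3.32 + 1000)·(8.2/1000 + 1) − 1000 = 4.85 permil

4.9 permil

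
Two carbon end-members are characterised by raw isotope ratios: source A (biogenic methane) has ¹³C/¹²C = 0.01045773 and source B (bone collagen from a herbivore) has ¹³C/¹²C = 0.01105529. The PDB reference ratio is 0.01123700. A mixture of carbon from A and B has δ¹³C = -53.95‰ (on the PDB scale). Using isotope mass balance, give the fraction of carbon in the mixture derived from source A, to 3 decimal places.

δ_A = (0.01045773/0.01123700 − 1)×1000 = (0.930651 − 1)×1000 = -69.349‰
δ_B = (0.01105529/0.01123700 − 1)×1000 = (0.983829 − 1)×1000 = -16.171‰
f_A = (δ_mix − δ_B)/(δ_A − δ_B) = (-53.95 − (-16.171))/(-69.349 − (-16.171))
f_A = -37.779 / -53.178 = 0.7104

0.710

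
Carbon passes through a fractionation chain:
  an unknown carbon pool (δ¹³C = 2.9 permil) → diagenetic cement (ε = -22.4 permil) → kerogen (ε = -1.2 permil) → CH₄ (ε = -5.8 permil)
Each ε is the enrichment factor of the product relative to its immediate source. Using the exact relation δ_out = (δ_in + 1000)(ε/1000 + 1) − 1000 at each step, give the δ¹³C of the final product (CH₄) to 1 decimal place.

step 1: δ = (2.90 + 1000)·(-22.4/1000 + 1) − 1000 = -19.56 permil
step 2: δ = (-19.56 + 1000)·(-1.2/1000 + 1) − 1000 = -20.74 permil
step 3: δ = (-20.74 + 1000)·(-5.8/1000 + 1) − 1000 = -26.42 permil

-26.4 permil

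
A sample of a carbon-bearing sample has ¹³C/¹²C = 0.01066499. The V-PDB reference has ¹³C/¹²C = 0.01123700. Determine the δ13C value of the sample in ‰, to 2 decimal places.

δ13C = (R_sample / R_standard − 1) × 1000
R_sample / R_standard = 0.01066499 / 0.01123700 = 0.949096
δ13C = (0.949096 − 1) × 1000 = -50.904‰

-50.90‰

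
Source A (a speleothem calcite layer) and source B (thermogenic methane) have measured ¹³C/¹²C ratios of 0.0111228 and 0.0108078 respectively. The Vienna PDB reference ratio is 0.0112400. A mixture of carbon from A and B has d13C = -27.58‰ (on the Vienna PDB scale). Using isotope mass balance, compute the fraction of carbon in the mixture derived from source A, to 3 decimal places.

δ_A = (0.0111228/0.0112400 − 1)×1000 = (0.989573 − 1)×1000 = -10.427‰
δ_B = (0.0108078/0.0112400 − 1)×1000 = (0.961548 − 1)×1000 = -38.452‰
f_A = (δ_mix − δ_B)/(δ_A − δ_B) = (-27.58 − (-38.452))/(-10.427 − (-38.452))
f_A = 10.872 / 28.025 = 0.3879

0.388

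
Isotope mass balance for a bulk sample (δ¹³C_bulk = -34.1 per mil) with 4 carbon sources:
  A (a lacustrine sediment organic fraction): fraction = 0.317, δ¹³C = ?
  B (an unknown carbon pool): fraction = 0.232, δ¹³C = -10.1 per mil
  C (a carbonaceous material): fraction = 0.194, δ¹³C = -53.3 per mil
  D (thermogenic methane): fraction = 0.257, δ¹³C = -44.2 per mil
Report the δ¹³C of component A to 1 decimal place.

-31.7 per mil

Isotope mass balance: δ_bulk = Σ fᵢ·δᵢ.
-34.1 = 0.317×δ_A + 0.232×(-10.1) + 0.194×(-53.3) + 0.257×(-44.2)
0.317·δ_A = -34.1 − (-24.043) = -10.057
δ_A = -10.057 / 0.317 = -31.73 per mil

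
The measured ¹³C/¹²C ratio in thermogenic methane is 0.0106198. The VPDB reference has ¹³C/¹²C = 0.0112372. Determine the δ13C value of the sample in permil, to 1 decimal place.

-54.9 permil

δ13C = (R_sample / R_standard − 1) × 1000
R_sample / R_standard = 0.0106198 / 0.0112372 = 0.945057
δ13C = (0.945057 − 1) × 1000 = -54.94 permil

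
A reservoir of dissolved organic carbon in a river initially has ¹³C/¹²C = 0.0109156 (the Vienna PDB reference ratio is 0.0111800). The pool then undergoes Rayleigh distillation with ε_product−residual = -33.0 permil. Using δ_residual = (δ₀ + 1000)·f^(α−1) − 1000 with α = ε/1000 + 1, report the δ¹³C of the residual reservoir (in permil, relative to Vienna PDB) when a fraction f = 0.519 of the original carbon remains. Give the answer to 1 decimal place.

-2.3 permil

δ₀ = (0.0109156/0.0111800 − 1)×1000 = (0.976351 − 1)×1000 = -23.649 permil
α − 1 = ε/1000 = -0.0330
f^(α−1) = 0.519^(-0.0330) = 1.021879
δ_res = (-23.649 + 1000) × 1.021879 − 1000 = 997.712 − 1000 = -2.29 permil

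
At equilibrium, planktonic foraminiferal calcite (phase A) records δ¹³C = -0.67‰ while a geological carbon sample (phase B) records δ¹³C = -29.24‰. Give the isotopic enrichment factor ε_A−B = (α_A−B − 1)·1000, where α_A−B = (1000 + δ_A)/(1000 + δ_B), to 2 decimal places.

29.43‰

α_A−B = (1000 + -0.67) / (1000 + -29.24) = 999.33 / 970.76 = 1.029431
ε_A−B = (1.029431 − 1) × 1000 = 29.431‰
(The approximation ε ≈ δ_A − δ_B would give 28.57‰.)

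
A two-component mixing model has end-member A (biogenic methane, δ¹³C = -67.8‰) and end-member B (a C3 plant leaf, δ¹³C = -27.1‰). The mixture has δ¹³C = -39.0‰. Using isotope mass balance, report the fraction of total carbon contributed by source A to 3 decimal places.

0.292

δ_mix = f_A·δ_A + (1 − f_A)·δ_B  ⇒  f_A = (δ_mix − δ_B)/(δ_A − δ_B)
f_A = (-39.0 − (-27.1)) / (-67.8 − (-27.1))
f_A = -11.9 / -40.7 = 0.2924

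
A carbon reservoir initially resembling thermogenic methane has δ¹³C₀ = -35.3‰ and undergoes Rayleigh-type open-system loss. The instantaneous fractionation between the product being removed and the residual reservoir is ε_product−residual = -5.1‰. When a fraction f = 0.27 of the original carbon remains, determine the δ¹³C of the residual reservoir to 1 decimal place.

Rayleigh residual: δ_res = (δ₀ + 1000)·f^(α−1) − 1000
α = ε/1000 + 1 = 0.99490, so α − 1 = -0.00510
f^(α−1) = 0.27^(-0.00510) = 1.006700
δ_res = (-35.3 + 1000) × 1.006700 − 1000 = 971.163 − 1000 = -28.84‰

-28.8‰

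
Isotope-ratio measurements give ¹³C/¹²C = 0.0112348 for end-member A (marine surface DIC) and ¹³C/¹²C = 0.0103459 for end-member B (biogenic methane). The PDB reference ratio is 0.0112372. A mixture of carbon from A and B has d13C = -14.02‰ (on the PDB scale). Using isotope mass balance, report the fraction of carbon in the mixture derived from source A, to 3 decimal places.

δ_A = (0.0112348/0.0112372 − 1)×1000 = (0.999786 − 1)×1000 = -0.214‰
δ_B = (0.0103459/0.0112372 − 1)×1000 = (0.920683 − 1)×1000 = -79.317‰
f_A = (δ_mix − δ_B)/(δ_A − δ_B) = (-14.02 − (-79.317))/(-0.214 − (-79.317))
f_A = 65.297 / 79.103 = 0.8255

0.825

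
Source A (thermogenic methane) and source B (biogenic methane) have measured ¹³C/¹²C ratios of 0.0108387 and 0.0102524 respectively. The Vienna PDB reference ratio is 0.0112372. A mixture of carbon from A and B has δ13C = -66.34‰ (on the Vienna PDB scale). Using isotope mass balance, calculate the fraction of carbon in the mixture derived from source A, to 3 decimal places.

0.408

δ_A = (0.0108387/0.0112372 − 1)×1000 = (0.964537 − 1)×1000 = -35.463‰
δ_B = (0.0102524/0.0112372 − 1)×1000 = (0.912363 − 1)×1000 = -87.637‰
f_A = (δ_mix − δ_B)/(δ_A − δ_B) = (-66.34 − (-87.637))/(-35.463 − (-87.637))
f_A = 21.297 / 52.175 = 0.4082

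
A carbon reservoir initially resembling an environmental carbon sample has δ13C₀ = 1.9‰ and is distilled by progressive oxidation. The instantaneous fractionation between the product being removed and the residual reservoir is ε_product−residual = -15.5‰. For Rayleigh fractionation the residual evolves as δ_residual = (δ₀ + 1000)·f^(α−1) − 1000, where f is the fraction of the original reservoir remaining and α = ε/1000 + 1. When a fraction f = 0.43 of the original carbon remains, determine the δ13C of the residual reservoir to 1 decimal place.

15.1‰

Rayleigh residual: δ_res = (δ₀ + 1000)·f^(α−1) − 1000
α = ε/1000 + 1 = 0.98450, so α − 1 = -0.01550
f^(α−1) = 0.43^(-0.01550) = 1.013167
δ_res = (1.9 + 1000) × 1.013167 − 1000 = 1015.092 − 1000 = 15.09‰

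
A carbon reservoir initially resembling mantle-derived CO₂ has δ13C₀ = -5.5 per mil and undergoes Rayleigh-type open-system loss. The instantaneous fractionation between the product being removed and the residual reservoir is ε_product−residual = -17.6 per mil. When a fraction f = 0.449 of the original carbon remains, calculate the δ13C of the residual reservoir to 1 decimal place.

Rayleigh residual: δ_res = (δ₀ + 1000)·f^(α−1) − 1000
α = ε/1000 + 1 = 0.98240, so α − 1 = -0.01760
f^(α−1) = 0.449^(-0.01760) = 1.014193
δ_res = (-5.5 + 1000) × 1.014193 − 1000 = 1008.615 − 1000 = 8.61 per mil

8.6 per mil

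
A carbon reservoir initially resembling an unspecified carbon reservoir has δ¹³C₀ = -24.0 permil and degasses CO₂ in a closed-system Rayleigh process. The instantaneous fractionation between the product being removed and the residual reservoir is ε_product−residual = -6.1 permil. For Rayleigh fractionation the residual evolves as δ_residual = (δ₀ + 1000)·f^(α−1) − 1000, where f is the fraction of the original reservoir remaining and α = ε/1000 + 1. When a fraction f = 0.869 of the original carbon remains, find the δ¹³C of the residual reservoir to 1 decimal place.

Rayleigh residual: δ_res = (δ₀ + 1000)·f^(α−1) − 1000
α = ε/1000 + 1 = 0.99390, so α − 1 = -0.00610
f^(α−1) = 0.869^(-0.00610) = 1.000857
δ_res = (-24.0 + 1000) × 1.000857 − 1000 = 976.836 − 1000 = -23.16 permil

-23.2 permil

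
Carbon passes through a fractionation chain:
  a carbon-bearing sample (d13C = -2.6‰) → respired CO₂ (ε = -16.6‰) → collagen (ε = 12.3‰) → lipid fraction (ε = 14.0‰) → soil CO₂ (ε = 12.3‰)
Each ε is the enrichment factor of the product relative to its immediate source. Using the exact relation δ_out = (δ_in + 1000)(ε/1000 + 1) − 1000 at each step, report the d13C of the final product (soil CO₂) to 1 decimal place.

19.2‰

step 1: δ = (-2.60 + 1000)·(-16.6/1000 + 1) − 1000 = -19.16‰
step 2: δ = (-19.16 + 1000)·(12.3/1000 + 1) − 1000 = -7.09‰
step 3: δ = (-7.09 + 1000)·(14.0/1000 + 1) − 1000 = 6.81‰
step 4: δ = (6.81 + 1000)·(12.3/1000 + 1) − 1000 = 19.19‰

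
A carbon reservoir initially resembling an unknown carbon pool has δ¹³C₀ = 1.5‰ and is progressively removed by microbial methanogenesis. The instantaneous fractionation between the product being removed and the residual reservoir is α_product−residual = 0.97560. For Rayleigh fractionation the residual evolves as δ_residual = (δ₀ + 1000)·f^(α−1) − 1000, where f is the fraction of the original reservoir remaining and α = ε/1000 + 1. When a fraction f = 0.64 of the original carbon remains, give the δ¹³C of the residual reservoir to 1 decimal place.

12.5‰

Rayleigh residual: δ_res = (δ₀ + 1000)·f^(α−1) − 1000
α − 1 = -0.02440
f^(α−1) = 0.64^(-0.02440) = 1.010949
δ_res = (1.5 + 1000) × 1.010949 − 1000 = 1012.465 − 1000 = 12.47‰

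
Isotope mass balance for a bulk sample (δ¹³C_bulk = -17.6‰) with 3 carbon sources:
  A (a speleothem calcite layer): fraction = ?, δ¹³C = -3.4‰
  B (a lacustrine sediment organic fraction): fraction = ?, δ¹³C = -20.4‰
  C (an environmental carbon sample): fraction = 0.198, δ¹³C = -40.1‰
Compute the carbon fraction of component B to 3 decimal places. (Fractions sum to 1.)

0.408

Let f_B and f_A be the unknown fractions; fractions sum to 1 so f_B + f_A = 0.802.
Mass balance: Σ fᵢ·δᵢ = δ_bulk ⇒ f_B·(-20.4) + f_A·(-3.4) = -17.6 − (-7.940) = -9.660
Substitute f_A = 0.802 − f_B:
f_B·(-20.4 − -3.4) = -9.660 − 0.802×(-3.4) = -6.933
f_B = -6.933 / -17.0 = 0.4078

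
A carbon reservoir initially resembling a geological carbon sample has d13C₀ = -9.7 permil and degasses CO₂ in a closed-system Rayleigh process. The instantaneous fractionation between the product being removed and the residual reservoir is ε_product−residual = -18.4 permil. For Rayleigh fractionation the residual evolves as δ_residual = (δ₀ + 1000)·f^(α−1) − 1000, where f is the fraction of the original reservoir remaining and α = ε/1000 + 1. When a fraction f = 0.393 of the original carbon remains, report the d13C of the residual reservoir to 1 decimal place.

7.5 permil

Rayleigh residual: δ_res = (δ₀ + 1000)·f^(α−1) − 1000
α = ε/1000 + 1 = 0.98160, so α − 1 = -0.01840
f^(α−1) = 0.393^(-0.01840) = 1.017333
δ_res = (-9.7 + 1000) × 1.017333 − 1000 = 1007.465 − 1000 = 7.46 permil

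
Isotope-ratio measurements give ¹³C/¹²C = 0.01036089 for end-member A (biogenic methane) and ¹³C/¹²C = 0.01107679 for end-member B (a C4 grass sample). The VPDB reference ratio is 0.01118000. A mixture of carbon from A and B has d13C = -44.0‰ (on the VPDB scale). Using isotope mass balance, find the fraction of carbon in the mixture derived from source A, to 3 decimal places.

δ_A = (0.01036089/0.01118000 − 1)×1000 = (0.926734 − 1)×1000 = -73.266‰
δ_B = (0.01107679/0.01118000 − 1)×1000 = (0.990768 − 1)×1000 = -9.232‰
f_A = (δ_mix − δ_B)/(δ_A − δ_B) = (-44.0 − (-9.232))/(-73.266 − (-9.232))
f_A = -34.768 / -64.034 = 0.5430

0.543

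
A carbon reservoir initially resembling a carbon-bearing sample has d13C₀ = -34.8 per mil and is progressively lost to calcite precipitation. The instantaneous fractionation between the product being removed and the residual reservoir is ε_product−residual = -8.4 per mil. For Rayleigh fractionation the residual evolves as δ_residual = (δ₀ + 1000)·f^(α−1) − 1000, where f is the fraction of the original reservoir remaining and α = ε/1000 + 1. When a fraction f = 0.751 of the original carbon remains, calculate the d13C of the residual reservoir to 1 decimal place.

Rayleigh residual: δ_res = (δ₀ + 1000)·f^(α−1) − 1000
α = ε/1000 + 1 = 0.99160, so α − 1 = -0.00840
f^(α−1) = 0.751^(-0.00840) = 1.002408
δ_res = (-34.8 + 1000) × 1.002408 − 1000 = 967.524 − 1000 = -32.48 per mil

-32.5 per mil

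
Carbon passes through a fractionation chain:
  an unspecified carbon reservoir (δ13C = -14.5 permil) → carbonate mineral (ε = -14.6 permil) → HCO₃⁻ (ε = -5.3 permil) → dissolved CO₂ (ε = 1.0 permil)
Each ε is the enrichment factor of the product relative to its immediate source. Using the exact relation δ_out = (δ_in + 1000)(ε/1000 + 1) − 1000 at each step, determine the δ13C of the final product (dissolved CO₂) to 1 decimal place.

step 1: δ = (-14.50 + 1000)·(-14.6/1000 + 1) − 1000 = -28.89 permil
step 2: δ = (-28.89 + 1000)·(-5.3/1000 + 1) − 1000 = -34.04 permil
step 3: δ = (-34.04 + 1000)·(1.0/1000 + 1) − 1000 = -33.07 permil

-33.1 permil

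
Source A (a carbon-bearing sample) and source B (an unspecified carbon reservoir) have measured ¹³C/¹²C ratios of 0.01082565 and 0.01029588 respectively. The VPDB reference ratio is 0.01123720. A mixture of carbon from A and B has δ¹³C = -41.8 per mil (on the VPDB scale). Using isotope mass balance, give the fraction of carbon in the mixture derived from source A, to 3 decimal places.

δ_A = (0.01082565/0.01123720 − 1)×1000 = (0.963376 − 1)×1000 = -36.624 per mil
δ_B = (0.01029588/0.01123720 − 1)×1000 = (0.916232 − 1)×1000 = -83.768 per mil
f_A = (δ_mix − δ_B)/(δ_A − δ_B) = (-41.8 − (-83.768))/(-36.624 − (-83.768))
f_A = 41.968 / 47.144 = 0.8902

0.890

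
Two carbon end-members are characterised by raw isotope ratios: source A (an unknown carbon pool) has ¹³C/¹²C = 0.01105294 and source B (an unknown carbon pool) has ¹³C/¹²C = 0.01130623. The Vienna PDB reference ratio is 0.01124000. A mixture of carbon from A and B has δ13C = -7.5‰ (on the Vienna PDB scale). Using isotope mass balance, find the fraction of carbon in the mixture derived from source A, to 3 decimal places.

0.594

δ_A = (0.01105294/0.01124000 − 1)×1000 = (0.983358 − 1)×1000 = -16.642‰
δ_B = (0.01130623/0.01124000 − 1)×1000 = (1.005892 − 1)×1000 = 5.892‰
f_A = (δ_mix − δ_B)/(δ_A − δ_B) = (-7.5 − (5.892))/(-16.642 − (5.892))
f_A = -13.392 / -22.535 = 0.5943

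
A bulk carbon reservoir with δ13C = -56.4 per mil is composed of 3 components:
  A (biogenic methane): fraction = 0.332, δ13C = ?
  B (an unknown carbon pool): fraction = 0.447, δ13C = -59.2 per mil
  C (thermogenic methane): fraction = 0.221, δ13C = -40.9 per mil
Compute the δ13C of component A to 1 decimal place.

-62.9 per mil

Isotope mass balance: δ_bulk = Σ fᵢ·δᵢ.
-56.4 = 0.332×δ_A + 0.447×(-59.2) + 0.221×(-40.9)
0.332·δ_A = -56.4 − (-35.501) = -20.899
δ_A = -20.899 / 0.332 = -62.95 per mil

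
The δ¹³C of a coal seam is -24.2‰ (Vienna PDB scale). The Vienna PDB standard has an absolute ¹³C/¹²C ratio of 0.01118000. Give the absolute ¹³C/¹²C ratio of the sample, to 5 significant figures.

R_sample = R_standard × (δ¹³C/1000 + 1)
R_sample = 0.01118000 × (-24.2/1000 + 1) = 0.01118000 × 0.975800
R_sample = 0.0109094

0.010909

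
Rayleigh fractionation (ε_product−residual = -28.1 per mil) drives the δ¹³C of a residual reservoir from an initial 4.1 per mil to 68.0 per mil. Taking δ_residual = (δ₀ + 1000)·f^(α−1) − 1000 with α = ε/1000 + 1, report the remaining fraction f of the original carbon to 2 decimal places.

α − 1 = ε/1000 = -0.0281
(δ_res + 1000)/(δ₀ + 1000) = (68.0 + 1000)/(4.1 + 1000) = 1068.0/1004.1 = 1.063639
f = 1.063639^(1/-0.0281) = exp(ln(1.063639)/-0.0281) = exp(0.06170/-0.0281)
f = exp(-2.1956) = 0.1113

0.11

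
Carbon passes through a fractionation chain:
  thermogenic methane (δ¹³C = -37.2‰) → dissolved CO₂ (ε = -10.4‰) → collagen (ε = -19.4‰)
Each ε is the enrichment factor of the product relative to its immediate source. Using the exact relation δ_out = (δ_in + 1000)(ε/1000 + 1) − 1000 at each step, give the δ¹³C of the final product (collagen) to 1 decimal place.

step 1: δ = (-37.20 + 1000)·(-10.4/1000 + 1) − 1000 = -47.21‰
step 2: δ = (-47.21 + 1000)·(-19.4/1000 + 1) − 1000 = -65.70‰

-65.7‰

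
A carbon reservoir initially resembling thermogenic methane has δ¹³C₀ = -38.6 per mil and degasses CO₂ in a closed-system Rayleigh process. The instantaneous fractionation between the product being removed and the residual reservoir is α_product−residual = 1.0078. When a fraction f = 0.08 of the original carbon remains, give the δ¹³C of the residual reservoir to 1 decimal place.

Rayleigh residual: δ_res = (δ₀ + 1000)·f^(α−1) − 1000
α − 1 = 0.00780
f^(α−1) = 0.08^(0.00780) = 0.980492
δ_res = (-38.6 + 1000) × 0.980492 − 1000 = 942.645 − 1000 = -57.35 per mil

-57.4 per mil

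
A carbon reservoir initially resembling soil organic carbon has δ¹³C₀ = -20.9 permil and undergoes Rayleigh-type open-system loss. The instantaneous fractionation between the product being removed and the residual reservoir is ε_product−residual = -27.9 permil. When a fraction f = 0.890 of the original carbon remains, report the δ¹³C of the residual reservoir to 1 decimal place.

-17.7 permil

Rayleigh residual: δ_res = (δ₀ + 1000)·f^(α−1) − 1000
α = ε/1000 + 1 = 0.97210, so α − 1 = -0.02790
f^(α−1) = 0.890^(-0.02790) = 1.003257
δ_res = (-20.9 + 1000) × 1.003257 − 1000 = 982.289 − 1000 = -17.71 permil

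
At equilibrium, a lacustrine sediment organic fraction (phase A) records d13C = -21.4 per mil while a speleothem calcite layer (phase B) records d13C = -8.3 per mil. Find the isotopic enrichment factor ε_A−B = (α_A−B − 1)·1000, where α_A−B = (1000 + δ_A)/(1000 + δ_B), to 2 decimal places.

α_A−B = (1000 + -21.4) / (1000 + -8.3) = 978.6 / 991.7 = 0.986790
ε_A−B = (0.986790 − 1) × 1000 = -13.210 per mil
(The approximation ε ≈ δ_A − δ_B would give -13.1 per mil.)

-13.21 per mil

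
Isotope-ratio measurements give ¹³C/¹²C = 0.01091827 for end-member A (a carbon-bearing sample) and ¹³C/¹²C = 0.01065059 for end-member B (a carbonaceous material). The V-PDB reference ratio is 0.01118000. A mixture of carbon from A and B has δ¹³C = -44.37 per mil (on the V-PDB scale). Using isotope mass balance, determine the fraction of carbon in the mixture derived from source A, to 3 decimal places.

δ_A = (0.01091827/0.01118000 − 1)×1000 = (0.976589 − 1)×1000 = -23.411 per mil
δ_B = (0.01065059/0.01118000 − 1)×1000 = (0.952647 − 1)×1000 = -47.353 per mil
f_A = (δ_mix − δ_B)/(δ_A − δ_B) = (-44.37 − (-47.353))/(-23.411 − (-47.353))
f_A = 2.983 / 23.943 = 0.1246

0.125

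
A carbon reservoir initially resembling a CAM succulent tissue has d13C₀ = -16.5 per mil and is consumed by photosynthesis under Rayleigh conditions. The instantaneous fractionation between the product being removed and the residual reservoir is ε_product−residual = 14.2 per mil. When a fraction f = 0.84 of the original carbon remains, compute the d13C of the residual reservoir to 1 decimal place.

-18.9 per mil

Rayleigh residual: δ_res = (δ₀ + 1000)·f^(α−1) − 1000
α = ε/1000 + 1 = 1.01420, so α − 1 = 0.01420
f^(α−1) = 0.84^(0.01420) = 0.997527
δ_res = (-16.5 + 1000) × 0.997527 − 1000 = 981.068 − 1000 = -18.93 per mil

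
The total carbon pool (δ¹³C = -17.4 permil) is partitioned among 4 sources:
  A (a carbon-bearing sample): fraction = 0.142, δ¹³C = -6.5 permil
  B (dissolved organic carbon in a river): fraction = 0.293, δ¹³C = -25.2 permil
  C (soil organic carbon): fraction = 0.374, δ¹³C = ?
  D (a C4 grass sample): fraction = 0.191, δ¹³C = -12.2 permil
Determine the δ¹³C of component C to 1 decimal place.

-18.1 permil

Isotope mass balance: δ_bulk = Σ fᵢ·δᵢ.
-17.4 = 0.142×(-6.5) + 0.293×(-25.2) + 0.374×δ_C + 0.191×(-12.2)
0.374·δ_C = -17.4 − (-10.637) = -6.763
δ_C = -6.763 / 0.374 = -18.08 permil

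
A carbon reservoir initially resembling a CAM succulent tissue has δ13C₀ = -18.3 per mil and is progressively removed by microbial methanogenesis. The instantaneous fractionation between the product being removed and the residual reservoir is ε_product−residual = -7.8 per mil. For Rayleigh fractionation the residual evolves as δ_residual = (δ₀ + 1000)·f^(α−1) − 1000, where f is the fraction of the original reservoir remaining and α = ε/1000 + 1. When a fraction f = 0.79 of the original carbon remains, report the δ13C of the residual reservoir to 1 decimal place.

-16.5 per mil

Rayleigh residual: δ_res = (δ₀ + 1000)·f^(α−1) − 1000
α = ε/1000 + 1 = 0.99220, so α − 1 = -0.00780
f^(α−1) = 0.79^(-0.00780) = 1.001840
δ_res = (-18.3 + 1000) × 1.001840 − 1000 = 983.507 − 1000 = -16.49 per mil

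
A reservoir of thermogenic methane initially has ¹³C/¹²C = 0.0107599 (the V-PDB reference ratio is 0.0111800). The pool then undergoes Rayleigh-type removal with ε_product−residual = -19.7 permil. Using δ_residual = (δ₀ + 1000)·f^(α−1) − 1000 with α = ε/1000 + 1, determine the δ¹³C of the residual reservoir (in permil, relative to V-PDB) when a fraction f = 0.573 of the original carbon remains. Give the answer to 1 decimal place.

δ₀ = (0.0107599/0.0111800 − 1)×1000 = (0.962424 − 1)×1000 = -37.576 permil
α − 1 = ε/1000 = -0.0197
f^(α−1) = 0.573^(-0.0197) = 1.011031
δ_res = (-37.576 + 1000) × 1.011031 − 1000 = 973.040 − 1000 = -26.96 permil

-27.0 permil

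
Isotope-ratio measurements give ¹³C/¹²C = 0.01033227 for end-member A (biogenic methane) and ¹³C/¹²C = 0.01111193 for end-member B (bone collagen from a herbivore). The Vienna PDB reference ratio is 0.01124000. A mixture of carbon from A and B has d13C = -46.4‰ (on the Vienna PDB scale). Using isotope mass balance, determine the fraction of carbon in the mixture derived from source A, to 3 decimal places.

δ_A = (0.01033227/0.01124000 − 1)×1000 = (0.919241 − 1)×1000 = -80.759‰
δ_B = (0.01111193/0.01124000 − 1)×1000 = (0.988606 − 1)×1000 = -11.394‰
f_A = (δ_mix − δ_B)/(δ_A − δ_B) = (-46.4 − (-11.394))/(-80.759 − (-11.394))
f_A = -35.006 / -69.365 = 0.5047

0.505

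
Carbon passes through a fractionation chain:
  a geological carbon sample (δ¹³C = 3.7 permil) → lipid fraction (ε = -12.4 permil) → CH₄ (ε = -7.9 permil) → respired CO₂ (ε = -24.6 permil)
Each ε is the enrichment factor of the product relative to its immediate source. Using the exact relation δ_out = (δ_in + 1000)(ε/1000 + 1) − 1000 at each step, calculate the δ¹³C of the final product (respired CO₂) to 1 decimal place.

-40.8 permil

step 1: δ = (3.70 + 1000)·(-12.4/1000 + 1) − 1000 = -8.75 permil
step 2: δ = (-8.75 + 1000)·(-7.9/1000 + 1) − 1000 = -16.58 permil
step 3: δ = (-16.58 + 1000)·(-24.6/1000 + 1) − 1000 = -40.77 permil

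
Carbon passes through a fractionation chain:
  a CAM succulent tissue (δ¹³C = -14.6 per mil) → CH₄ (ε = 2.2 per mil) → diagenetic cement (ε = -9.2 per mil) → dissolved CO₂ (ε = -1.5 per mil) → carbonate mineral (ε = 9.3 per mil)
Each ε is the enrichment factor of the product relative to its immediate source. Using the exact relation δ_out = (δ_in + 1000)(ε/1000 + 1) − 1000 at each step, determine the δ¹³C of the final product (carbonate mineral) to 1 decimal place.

-13.9 per mil

step 1: δ = (-14.60 + 1000)·(2.2/1000 + 1) − 1000 = -12.43 per mil
step 2: δ = (-12.43 + 1000)·(-9.2/1000 + 1) − 1000 = -21.52 per mil
step 3: δ = (-21.52 + 1000)·(-1.5/1000 + 1) − 1000 = -22.99 per mil
step 4: δ = (-22.99 + 1000)·(9.3/1000 + 1) − 1000 = -13.90 per mil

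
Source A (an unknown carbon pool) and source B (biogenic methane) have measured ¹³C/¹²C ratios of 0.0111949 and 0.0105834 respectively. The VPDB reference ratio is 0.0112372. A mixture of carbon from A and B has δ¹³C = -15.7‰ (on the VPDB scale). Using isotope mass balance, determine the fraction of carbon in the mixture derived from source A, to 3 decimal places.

δ_A = (0.0111949/0.0112372 − 1)×1000 = (0.996236 − 1)×1000 = -3.764‰
δ_B = (0.0105834/0.0112372 − 1)×1000 = (0.941818 − 1)×1000 = -58.182‰
f_A = (δ_mix − δ_B)/(δ_A − δ_B) = (-15.7 − (-58.182))/(-3.764 − (-58.182))
f_A = 42.482 / 54.417 = 0.7807

0.781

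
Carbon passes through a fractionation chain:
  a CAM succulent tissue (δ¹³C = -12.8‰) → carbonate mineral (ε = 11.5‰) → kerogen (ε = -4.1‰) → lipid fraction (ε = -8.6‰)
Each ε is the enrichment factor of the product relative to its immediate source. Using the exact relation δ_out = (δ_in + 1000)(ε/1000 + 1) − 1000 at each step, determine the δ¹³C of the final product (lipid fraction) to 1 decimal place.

step 1: δ = (-12.80 + 1000)·(11.5/1000 + 1) − 1000 = -1.45‰
step 2: δ = (-1.45 + 1000)·(-4.1/1000 + 1) − 1000 = -5.54‰
step 3: δ = (-5.54 + 1000)·(-8.6/1000 + 1) − 1000 = -14.09‰

-14.1‰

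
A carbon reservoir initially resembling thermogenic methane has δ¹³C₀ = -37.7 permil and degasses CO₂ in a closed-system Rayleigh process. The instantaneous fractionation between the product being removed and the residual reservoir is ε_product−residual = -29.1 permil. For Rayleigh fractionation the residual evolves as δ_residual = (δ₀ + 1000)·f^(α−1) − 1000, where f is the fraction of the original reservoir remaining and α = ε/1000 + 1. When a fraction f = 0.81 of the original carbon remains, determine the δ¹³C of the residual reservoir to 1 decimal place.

-31.8 permil

Rayleigh residual: δ_res = (δ₀ + 1000)·f^(α−1) − 1000
α = ε/1000 + 1 = 0.97090, so α − 1 = -0.02910
f^(α−1) = 0.81^(-0.02910) = 1.006151
δ_res = (-37.7 + 1000) × 1.006151 − 1000 = 968.219 − 1000 = -31.78 permil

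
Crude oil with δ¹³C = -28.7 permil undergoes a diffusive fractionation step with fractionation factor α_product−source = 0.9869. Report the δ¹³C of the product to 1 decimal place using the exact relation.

δ_product = (δ_source + 1000)·α − 1000
δ_product = (-28.7 + 1000) × 0.9869 − 1000
δ_product = 958.576 − 1000 = -41.42 permil

-41.4 permil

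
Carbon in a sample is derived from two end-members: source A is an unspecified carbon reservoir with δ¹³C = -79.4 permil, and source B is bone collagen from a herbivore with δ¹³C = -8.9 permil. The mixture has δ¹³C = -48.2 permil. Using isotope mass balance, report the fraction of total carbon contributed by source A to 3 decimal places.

δ_mix = f_A·δ_A + (1 − f_A)·δ_B  ⇒  f_A = (δ_mix − δ_B)/(δ_A − δ_B)
f_A = (-48.2 − (-8.9)) / (-79.4 − (-8.9))
f_A = -39.3 / -70.5 = 0.5574

0.557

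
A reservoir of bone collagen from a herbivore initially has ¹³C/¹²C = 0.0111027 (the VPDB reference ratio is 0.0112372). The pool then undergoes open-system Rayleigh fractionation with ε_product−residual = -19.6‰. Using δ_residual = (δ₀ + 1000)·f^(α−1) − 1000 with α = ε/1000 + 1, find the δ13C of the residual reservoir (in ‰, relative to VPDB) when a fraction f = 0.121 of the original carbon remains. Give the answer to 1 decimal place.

δ₀ = (0.0111027/0.0112372 − 1)×1000 = (0.988031 − 1)×1000 = -11.969‰
α − 1 = ε/1000 = -0.0196
f^(α−1) = 0.121^(-0.0196) = 1.042263
δ_res = (-11.969 + 1000) × 1.042263 − 1000 = 1029.788 − 1000 = 29.79‰

29.8‰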